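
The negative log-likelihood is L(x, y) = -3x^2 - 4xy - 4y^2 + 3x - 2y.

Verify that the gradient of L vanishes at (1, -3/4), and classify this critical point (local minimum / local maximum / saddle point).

∇L = (-6x - 4y + 3, -4x - 8y - 2); substituting (1, -3/4) gives ∇L = (0, 0), so (1, -3/4) is indeed a critical point.
The Hessian of L is constant: H = [[-6, -4], [-4, -8]].
det(H) = (-6)·(-8) − (-4)² = 32.
det(H) > 0 and tr(H) = -14 < 0, so H is negative definite and the point is a local maximum.

local maximum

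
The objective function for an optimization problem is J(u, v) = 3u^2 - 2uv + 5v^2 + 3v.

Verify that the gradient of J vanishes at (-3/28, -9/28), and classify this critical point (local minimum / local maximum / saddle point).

∇J = (6u - 2v, -2u + 10v + 3); substituting (-3/28, -9/28) gives ∇J = (0, 0), so (-3/28, -9/28) is indeed a critical point.
The Hessian of J is constant: H = [[6, -2], [-2, 10]].
det(H) = 6·10 − (-2)² = 56.
det(H) > 0 and tr(H) = 16 > 0, so H is positive definite and the point is a local minimum.

local minimum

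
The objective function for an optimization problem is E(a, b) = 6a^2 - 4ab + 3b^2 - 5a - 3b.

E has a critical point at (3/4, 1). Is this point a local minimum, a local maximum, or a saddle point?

local minimum

The Hessian of E is constant: H = [[12, -4], [-4, 6]].
det(H) = 12·6 − (-4)² = 56.
det(H) > 0 and tr(H) = 18 > 0, so H is positive definite and the point is a local minimum.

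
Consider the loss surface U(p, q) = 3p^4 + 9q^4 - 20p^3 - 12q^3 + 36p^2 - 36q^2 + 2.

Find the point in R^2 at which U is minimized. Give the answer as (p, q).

(0, 2)

U(p,q) separates as A(p) + B(q) + 2, so its minimum is min A + min B + 2.
A'(p) = 12p(p - 3)(p - 2) vanishes at p ∈ {0, 2, 3}; B'(q) = 36q(q - 2)(q + 1) vanishes at q ∈ {-1, 0, 2}.
Local minima of A (where A''>0): A(0)=0, A(3)=27. Local minima of B: B(-1)=-15, B(2)=-96.
So the global minimum of U is A(0) + B(2) + 2 = 0 − 96 + 2 = -94, attained at (0, 2).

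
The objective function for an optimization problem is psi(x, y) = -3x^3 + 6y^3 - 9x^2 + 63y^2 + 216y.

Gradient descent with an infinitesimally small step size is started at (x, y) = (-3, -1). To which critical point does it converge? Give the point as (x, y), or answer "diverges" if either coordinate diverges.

psi is separable, so gradient descent decouples: x follows -∂psi/∂x, y follows -∂psi/∂y.
∂psi/∂x = -9x(x + 2); at x=-3 this is -27, so x increases.
∂psi/∂y = 18(y + 3)(y + 4); at y=-1 this is 108, so y decreases.
x converges to its nearest critical value -2 (a local min of the x-part); y converges to -3. The iterate converges to (-2, -3).

(-2, -3)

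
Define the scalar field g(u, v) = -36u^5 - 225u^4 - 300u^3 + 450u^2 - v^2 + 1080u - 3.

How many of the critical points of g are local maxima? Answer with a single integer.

g separates as a function of u plus a function of v, so ∇g=0 decouples.
∂g/∂u = -180(u - 1)(u + 1)(u + 2)(u + 3) = 0 at u ∈ {-3, -2, -1, 1}; ∂g/∂v = -2v = 0 at v ∈ {0}.
The Hessian is diagonal: diag(g_uu, g_vv). Second derivatives: g_uu(-3)=1440, g_uu(-2)=-540, g_uu(-1)=720, g_uu(1)=-4320; g_vv(0)=-2.
Local maxima occur where both diagonal entries negative: (-2, 0), (1, 0). Count: 2.

2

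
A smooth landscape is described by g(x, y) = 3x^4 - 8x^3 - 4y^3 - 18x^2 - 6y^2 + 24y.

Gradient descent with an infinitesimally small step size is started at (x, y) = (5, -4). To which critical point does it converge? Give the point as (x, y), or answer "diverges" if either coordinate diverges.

g is separable, so gradient descent decouples: x follows -∂g/∂x, y follows -∂g/∂y.
∂g/∂x = 12x(x - 3)(x + 1); at x=5 this is 720, so x decreases.
∂g/∂y = -12(y - 1)(y + 2); at y=-4 this is -120, so y increases.
x converges to its nearest critical value 3 (a local min of the x-part); y converges to -2. The iterate converges to (3, -2).

(3, -2)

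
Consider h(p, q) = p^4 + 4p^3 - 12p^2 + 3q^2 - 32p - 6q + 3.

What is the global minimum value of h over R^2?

-64

h(p,q) separates as A(p) + B(q) + 3, so its minimum is min A + min B + 3.
A'(p) = 4(p - 2)(p + 1)(p + 4) vanishes at p ∈ {-4, -1, 2}; B'(q) = 6q - 6 vanishes at q ∈ {1}.
Local minima of A (where A''>0): A(-4)=-64, A(2)=-64. Local minima of B: B(1)=-3.
So the global minimum of h is A(-4) + B(1) + 3 = -64 − 3 + 3 = -64, attained at (-4, 1).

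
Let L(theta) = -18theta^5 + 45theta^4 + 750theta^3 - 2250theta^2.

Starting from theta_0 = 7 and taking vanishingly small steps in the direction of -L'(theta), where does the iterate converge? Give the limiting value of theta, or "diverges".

L'(theta) = -90theta(theta - 5)(theta - 2)(theta + 5), so L'(7) = -75600.
Gradient descent moves in the -L' direction, i.e. theta is increasing.
There is no critical point above theta=7, and L' keeps the same sign, so the iterate runs off to +∞.

diverges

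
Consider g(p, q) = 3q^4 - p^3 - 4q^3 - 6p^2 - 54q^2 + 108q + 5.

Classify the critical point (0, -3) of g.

saddle point

The mixed partial ∂²g/∂p∂q is 0, so the Hessian at any point is diag(g_pp, g_qq) = diag(-6(p + 2), 12(3q^2 - 2q - 9)).
At (0, -3): H = diag(-12, 288).
The eigenvalues have opposite signs, so H is indefinite: a saddle point.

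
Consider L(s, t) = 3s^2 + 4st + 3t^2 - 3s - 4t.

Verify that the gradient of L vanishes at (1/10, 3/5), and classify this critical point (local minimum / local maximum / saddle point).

∇L = (6s + 4t - 3, 4s + 6t - 4); substituting (1/10, 3/5) gives ∇L = (0, 0), so (1/10, 3/5) is indeed a critical point.
The Hessian of L is constant: H = [[6, 4], [4, 6]].
det(H) = 6·6 − 4² = 20.
det(H) > 0 and tr(H) = 12 > 0, so H is positive definite and the point is a local minimum.

local minimum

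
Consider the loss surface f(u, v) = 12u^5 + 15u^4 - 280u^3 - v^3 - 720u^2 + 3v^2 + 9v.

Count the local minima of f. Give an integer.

f separates as a function of u plus a function of v, so ∇f=0 decouples.
∂f/∂u = 60u(u - 4)(u + 2)(u + 3) = 0 at u ∈ {-3, -2, 0, 4}; ∂f/∂v = -3(v - 3)(v + 1) = 0 at v ∈ {-1, 3}.
The Hessian is diagonal: diag(f_uu, f_vv). Second derivatives: f_uu(-3)=-1260, f_uu(-2)=720, f_uu(0)=-1440, f_uu(4)=10080; f_vv(-1)=12, f_vv(3)=-12.
Local minima occur where both diagonal entries positive: (-2, -1), (4, -1). Count: 2.

2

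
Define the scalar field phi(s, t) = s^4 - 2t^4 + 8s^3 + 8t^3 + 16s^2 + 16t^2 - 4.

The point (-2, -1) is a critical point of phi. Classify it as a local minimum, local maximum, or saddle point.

The mixed partial ∂²phi/∂s∂t is 0, so the Hessian at any point is diag(phi_ss, phi_tt) = diag(4(3s^2 + 12s + 8), 8(-3t^2 + 6t + 4)).
At (-2, -1): H = diag(-16, -40).
Both eigenvalues are negative, so H is negative definite: a local maximum.

local maximum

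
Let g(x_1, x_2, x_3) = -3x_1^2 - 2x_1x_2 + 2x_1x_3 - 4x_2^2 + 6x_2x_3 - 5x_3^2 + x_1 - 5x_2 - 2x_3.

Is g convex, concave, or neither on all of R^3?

g is quadratic, so its Hessian is the constant matrix H = [[-6, -2, 2], [-2, -8, 6], [2, 6, -10]].
Leading principal minors: -6, 44, -240.
Signs alternate −, +, − ⇒ H ≺ 0 ⇒ concave.

concave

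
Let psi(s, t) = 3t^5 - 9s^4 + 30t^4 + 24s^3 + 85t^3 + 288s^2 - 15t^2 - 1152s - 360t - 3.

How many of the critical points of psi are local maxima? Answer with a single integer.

psi separates as a function of s plus a function of t, so ∇psi=0 decouples.
∂psi/∂s = -36(s - 4)(s - 2)(s + 4) = 0 at s ∈ {-4, 2, 4}; ∂psi/∂t = 15(t - 1)(t + 2)(t + 3)(t + 4) = 0 at t ∈ {-4, -3, -2, 1}.
The Hessian is diagonal: diag(psi_ss, psi_tt). Second derivatives: psi_ss(-4)=-1728, psi_ss(2)=432, psi_ss(4)=-576; psi_tt(-4)=-150, psi_tt(-3)=60, psi_tt(-2)=-90, psi_tt(1)=900.
Local maxima occur where both diagonal entries negative: (-4, -4), (-4, -2), (4, -4), (4, -2). Count: 4.

4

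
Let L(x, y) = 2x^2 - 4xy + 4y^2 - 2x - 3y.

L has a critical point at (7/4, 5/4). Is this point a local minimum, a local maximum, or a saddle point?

local minimum

The Hessian of L is constant: H = [[4, -4], [-4, 8]].
det(H) = 4·8 − (-4)² = 16.
det(H) > 0 and tr(H) = 12 > 0, so H is positive definite and the point is a local minimum.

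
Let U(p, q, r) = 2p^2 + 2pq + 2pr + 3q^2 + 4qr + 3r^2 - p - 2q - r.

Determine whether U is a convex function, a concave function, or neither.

convex

U is quadratic, so its Hessian is the constant matrix H = [[4, 2, 2], [2, 6, 4], [2, 4, 6]].
Leading principal minors: 4, 20, 64.
All positive ⇒ H ≻ 0 ⇒ convex.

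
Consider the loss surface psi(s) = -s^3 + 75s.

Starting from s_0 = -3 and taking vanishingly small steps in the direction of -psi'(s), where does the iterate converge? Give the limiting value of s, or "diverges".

psi'(s) = -3(s - 5)(s + 5), so psi'(-3) = 48.
Gradient descent moves in the -psi' direction, i.e. s is decreasing.
The nearest critical point in that direction is s = -5, where psi'' = 30 > 0 (a local minimum). The iterate converges there.

-5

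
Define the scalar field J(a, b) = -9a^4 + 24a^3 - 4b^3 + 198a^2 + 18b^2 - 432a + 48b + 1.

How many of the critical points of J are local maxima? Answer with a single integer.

J separates as a function of a plus a function of b, so ∇J=0 decouples.
∂J/∂a = -36(a - 4)(a - 1)(a + 3) = 0 at a ∈ {-3, 1, 4}; ∂J/∂b = -12(b - 4)(b + 1) = 0 at b ∈ {-1, 4}.
The Hessian is diagonal: diag(J_aa, J_bb). Second derivatives: J_aa(-3)=-1008, J_aa(1)=432, J_aa(4)=-756; J_bb(-1)=60, J_bb(4)=-60.
Local maxima occur where both diagonal entries negative: (-3, 4), (4, 4). Count: 2.

2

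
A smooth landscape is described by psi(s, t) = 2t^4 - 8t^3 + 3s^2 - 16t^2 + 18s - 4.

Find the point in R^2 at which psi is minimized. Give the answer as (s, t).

(-3, 4)

psi(s,t) separates as P(s) + Q(t) − 4, so its minimum is min P + min Q − 4.
P'(s) = 6s + 18 vanishes at s ∈ {-3}; Q'(t) = 8t(t - 4)(t + 1) vanishes at t ∈ {-1, 0, 4}.
Local minima of P (where P''>0): P(-3)=-27. Local minima of Q: Q(-1)=-6, Q(4)=-256.
So the global minimum of psi is P(-3) + Q(4) − 4 = -27 − 256 − 4 = -287, attained at (-3, 4).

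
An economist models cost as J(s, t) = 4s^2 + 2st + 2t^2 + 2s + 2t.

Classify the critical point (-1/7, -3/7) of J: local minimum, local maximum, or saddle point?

local minimum

The Hessian of J is constant: H = [[8, 2], [2, 4]].
det(H) = 8·4 − 2² = 28.
det(H) > 0 and tr(H) = 12 > 0, so H is positive definite and the point is a local minimum.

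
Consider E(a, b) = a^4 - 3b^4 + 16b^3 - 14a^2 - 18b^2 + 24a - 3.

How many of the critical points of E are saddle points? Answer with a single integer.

E separates as a function of a plus a function of b, so ∇E=0 decouples.
∂E/∂a = 4(a - 2)(a - 1)(a + 3) = 0 at a ∈ {-3, 1, 2}; ∂E/∂b = -12b(b - 3)(b - 1) = 0 at b ∈ {0, 1, 3}.
The Hessian is diagonal: diag(E_aa, E_bb). Second derivatives: E_aa(-3)=80, E_aa(1)=-16, E_aa(2)=20; E_bb(0)=-36, E_bb(1)=24, E_bb(3)=-72.
Saddle points occur where the two diagonal entries have opposite signs: (-3, 0), (-3, 3), (1, 1), (2, 0), (2, 3). Count: 5.

5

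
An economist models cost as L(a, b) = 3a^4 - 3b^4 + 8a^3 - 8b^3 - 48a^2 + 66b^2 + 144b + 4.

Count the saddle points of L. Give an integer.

L separates as a function of a plus a function of b, so ∇L=0 decouples.
∂L/∂a = 12a(a - 2)(a + 4) = 0 at a ∈ {-4, 0, 2}; ∂L/∂b = -12(b - 3)(b + 1)(b + 4) = 0 at b ∈ {-4, -1, 3}.
The Hessian is diagonal: diag(L_aa, L_bb). Second derivatives: L_aa(-4)=288, L_aa(0)=-96, L_aa(2)=144; L_bb(-4)=-252, L_bb(-1)=144, L_bb(3)=-336.
Saddle points occur where the two diagonal entries have opposite signs: (-4, -4), (-4, 3), (0, -1), (2, -4), (2, 3). Count: 5.

5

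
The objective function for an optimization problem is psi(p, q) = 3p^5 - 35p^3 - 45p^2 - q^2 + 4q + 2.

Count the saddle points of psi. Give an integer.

2

psi separates as a function of p plus a function of q, so ∇psi=0 decouples.
∂psi/∂p = 15p(p - 3)(p + 1)(p + 2) = 0 at p ∈ {-2, -1, 0, 3}; ∂psi/∂q = -2(q - 2) = 0 at q ∈ {2}.
The Hessian is diagonal: diag(psi_pp, psi_qq). Second derivatives: psi_pp(-2)=-150, psi_pp(-1)=60, psi_pp(0)=-90, psi_pp(3)=900; psi_qq(2)=-2.
Saddle points occur where the two diagonal entries have opposite signs: (-1, 2), (3, 2). Count: 2.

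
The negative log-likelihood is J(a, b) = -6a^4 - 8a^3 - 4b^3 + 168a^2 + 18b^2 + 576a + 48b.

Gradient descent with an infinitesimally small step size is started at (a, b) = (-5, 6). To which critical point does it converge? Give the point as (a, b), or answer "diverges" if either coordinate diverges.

J is separable, so gradient descent decouples: a follows -∂J/∂a, b follows -∂J/∂b.
∂J/∂a = -24(a - 4)(a + 2)(a + 3); at a=-5 this is 1296, so a decreases.
∂J/∂b = -12(b - 4)(b + 1); at b=6 this is -168, so b increases.
The a-coordinate has no critical point in that direction and runs off to infinity.

diverges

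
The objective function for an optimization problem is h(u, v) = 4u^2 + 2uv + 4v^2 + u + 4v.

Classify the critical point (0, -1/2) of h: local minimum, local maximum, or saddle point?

local minimum

The Hessian of h is constant: H = [[8, 2], [2, 8]].
det(H) = 8·8 − 2² = 60.
det(H) > 0 and tr(H) = 16 > 0, so H is positive definite and the point is a local minimum.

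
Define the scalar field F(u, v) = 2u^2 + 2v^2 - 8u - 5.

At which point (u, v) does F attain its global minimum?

(2, 0)

F(u,v) separates as P(u) + Q(v) − 5, so its minimum is min P + min Q − 5.
P'(u) = 4u - 8 vanishes at u ∈ {2}; Q'(v) = 4v vanishes at v ∈ {0}.
Local minima of P (where P''>0): P(2)=-8. Local minima of Q: Q(0)=0.
So the global minimum of F is P(2) + Q(0) − 5 = -8 + 0 − 5 = -13, attained at (2, 0).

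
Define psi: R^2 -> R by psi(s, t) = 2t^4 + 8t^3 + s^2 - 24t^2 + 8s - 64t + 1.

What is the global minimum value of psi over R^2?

psi(s,t) separates as P(s) + Q(t) + 1, so its minimum is min P + min Q + 1.
P'(s) = 2s + 8 vanishes at s ∈ {-4}; Q'(t) = 8(t - 2)(t + 1)(t + 4) vanishes at t ∈ {-4, -1, 2}.
Local minima of P (where P''>0): P(-4)=-16. Local minima of Q: Q(-4)=-128, Q(2)=-128.
So the global minimum of psi is P(-4) + Q(-4) + 1 = -16 − 128 + 1 = -143, attained at (-4, -4).

-143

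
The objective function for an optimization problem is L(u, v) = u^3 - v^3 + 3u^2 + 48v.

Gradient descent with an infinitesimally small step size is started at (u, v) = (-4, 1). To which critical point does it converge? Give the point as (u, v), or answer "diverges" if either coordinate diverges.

L is separable, so gradient descent decouples: u follows -∂L/∂u, v follows -∂L/∂v.
∂L/∂u = 3u(u + 2); at u=-4 this is 24, so u decreases.
∂L/∂v = -3(v - 4)(v + 4); at v=1 this is 45, so v decreases.
The u-coordinate has no critical point in that direction and runs off to infinity.

diverges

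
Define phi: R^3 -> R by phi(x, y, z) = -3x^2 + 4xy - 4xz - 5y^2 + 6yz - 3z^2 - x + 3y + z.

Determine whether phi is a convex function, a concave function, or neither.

concave

phi is quadratic, so its Hessian is the constant matrix H = [[-6, 4, -4], [4, -10, 6], [-4, 6, -6]].
Leading principal minors: -6, 44, -80.
Signs alternate −, +, − ⇒ H ≺ 0 ⇒ concave.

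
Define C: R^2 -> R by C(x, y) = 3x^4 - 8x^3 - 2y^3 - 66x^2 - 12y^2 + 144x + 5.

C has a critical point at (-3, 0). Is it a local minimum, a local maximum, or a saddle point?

saddle point

The mixed partial ∂²C/∂x∂y is 0, so the Hessian at any point is diag(C_xx, C_yy) = diag(12(3x^2 - 4x - 11), -12(y + 2)).
At (-3, 0): H = diag(336, -24).
The eigenvalues have opposite signs, so H is indefinite: a saddle point.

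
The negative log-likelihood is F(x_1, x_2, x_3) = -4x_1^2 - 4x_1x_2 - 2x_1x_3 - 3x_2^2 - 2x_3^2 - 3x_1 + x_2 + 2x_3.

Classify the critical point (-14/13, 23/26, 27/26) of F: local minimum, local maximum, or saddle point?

The Hessian is constant: H = [[-8, -4, -2], [-4, -6, 0], [-2, 0, -4]].
Leading principal minors: Δ₁ = -8, Δ₂ = 32, Δ₃ = -104.
The minors alternate sign starting negative (−, +, −), so H is negative definite: a local maximum.

local maximum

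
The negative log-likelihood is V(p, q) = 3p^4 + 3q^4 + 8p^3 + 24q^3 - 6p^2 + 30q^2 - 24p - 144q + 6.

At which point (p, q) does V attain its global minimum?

V(p,q) separates as A(p) + B(q) + 6, so its minimum is min A + min B + 6.
A'(p) = 12(p - 1)(p + 1)(p + 2) vanishes at p ∈ {-2, -1, 1}; B'(q) = 12(q - 1)(q + 3)(q + 4) vanishes at q ∈ {-4, -3, 1}.
Local minima of A (where A''>0): A(-2)=8, A(1)=-19. Local minima of B: B(-4)=288, B(1)=-87.
So the global minimum of V is A(1) + B(1) + 6 = -19 − 87 + 6 = -100, attained at (1, 1).

(1, 1)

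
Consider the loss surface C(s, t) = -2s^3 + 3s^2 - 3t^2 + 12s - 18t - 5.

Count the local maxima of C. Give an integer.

C separates as a function of s plus a function of t, so ∇C=0 decouples.
∂C/∂s = -6(s - 2)(s + 1) = 0 at s ∈ {-1, 2}; ∂C/∂t = -6(t + 3) = 0 at t ∈ {-3}.
The Hessian is diagonal: diag(C_ss, C_tt). Second derivatives: C_ss(-1)=18, C_ss(2)=-18; C_tt(-3)=-6.
Local maxima occur where both diagonal entries negative: (2, -3). Count: 1.

1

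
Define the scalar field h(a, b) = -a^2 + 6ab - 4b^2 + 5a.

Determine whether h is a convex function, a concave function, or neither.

h is quadratic, so its Hessian is the constant matrix H = [[-2, 6], [6, -8]].
det(H) = -20, tr(H) = -10.
det(H) < 0, so H is indefinite: neither convex nor concave.

neither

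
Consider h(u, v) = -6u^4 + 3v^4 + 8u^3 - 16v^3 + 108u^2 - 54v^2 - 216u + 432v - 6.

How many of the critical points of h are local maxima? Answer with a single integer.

2

h separates as a function of u plus a function of v, so ∇h=0 decouples.
∂h/∂u = -24(u - 3)(u - 1)(u + 3) = 0 at u ∈ {-3, 1, 3}; ∂h/∂v = 12(v - 4)(v - 3)(v + 3) = 0 at v ∈ {-3, 3, 4}.
The Hessian is diagonal: diag(h_uu, h_vv). Second derivatives: h_uu(-3)=-576, h_uu(1)=192, h_uu(3)=-288; h_vv(-3)=504, h_vv(3)=-72, h_vv(4)=84.
Local maxima occur where both diagonal entries negative: (-3, 3), (3, 3). Count: 2.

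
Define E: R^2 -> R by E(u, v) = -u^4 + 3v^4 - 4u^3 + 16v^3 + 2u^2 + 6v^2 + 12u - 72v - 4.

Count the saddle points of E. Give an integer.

5

E separates as a function of u plus a function of v, so ∇E=0 decouples.
∂E/∂u = -4(u - 1)(u + 1)(u + 3) = 0 at u ∈ {-3, -1, 1}; ∂E/∂v = 12(v - 1)(v + 2)(v + 3) = 0 at v ∈ {-3, -2, 1}.
The Hessian is diagonal: diag(E_uu, E_vv). Second derivatives: E_uu(-3)=-32, E_uu(-1)=16, E_uu(1)=-32; E_vv(-3)=48, E_vv(-2)=-36, E_vv(1)=144.
Saddle points occur where the two diagonal entries have opposite signs: (-3, -3), (-3, 1), (-1, -2), (1, -3), (1, 1). Count: 5.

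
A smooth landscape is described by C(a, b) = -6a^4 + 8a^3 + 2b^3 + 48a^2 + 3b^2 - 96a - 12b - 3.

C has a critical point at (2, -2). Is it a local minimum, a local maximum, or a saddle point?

local maximum

The mixed partial ∂²C/∂a∂b is 0, so the Hessian at any point is diag(C_aa, C_bb) = diag(24(-3a^2 + 2a + 4), 6(2b + 1)).
At (2, -2): H = diag(-96, -18).
Both eigenvalues are negative, so H is negative definite: a local maximum.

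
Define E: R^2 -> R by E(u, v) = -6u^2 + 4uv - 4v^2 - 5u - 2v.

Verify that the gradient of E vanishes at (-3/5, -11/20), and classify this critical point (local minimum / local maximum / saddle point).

local maximum

∇E = (-12u + 4v - 5, 4u - 8v - 2); substituting (-3/5, -11/20) gives ∇E = (0, 0), so (-3/5, -11/20) is indeed a critical point.
The Hessian of E is constant: H = [[-12, 4], [4, -8]].
det(H) = (-12)·(-8) − 4² = 80.
det(H) > 0 and tr(H) = -20 < 0, so H is negative definite and the point is a local maximum.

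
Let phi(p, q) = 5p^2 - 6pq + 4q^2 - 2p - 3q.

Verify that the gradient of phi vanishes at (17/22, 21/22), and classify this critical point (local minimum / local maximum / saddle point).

local minimum

∇phi = (10p - 6q - 2, -6p + 8q - 3); substituting (17/22, 21/22) gives ∇phi = (0, 0), so (17/22, 21/22) is indeed a critical point.
The Hessian of phi is constant: H = [[10, -6], [-6, 8]].
det(H) = 10·8 − (-6)² = 44.
det(H) > 0 and tr(H) = 18 > 0, so H is positive definite and the point is a local minimum.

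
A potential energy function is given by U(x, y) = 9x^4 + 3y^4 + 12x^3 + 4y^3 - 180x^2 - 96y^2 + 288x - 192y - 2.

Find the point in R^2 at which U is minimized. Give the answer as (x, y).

(-4, 4)

U(x,y) separates as P(x) + Q(y) − 2, so its minimum is min P + min Q − 2.
P'(x) = 36(x - 2)(x - 1)(x + 4) vanishes at x ∈ {-4, 1, 2}; Q'(y) = 12(y - 4)(y + 1)(y + 4) vanishes at y ∈ {-4, -1, 4}.
Local minima of P (where P''>0): P(-4)=-2496, P(2)=96. Local minima of Q: Q(-4)=-256, Q(4)=-1280.
So the global minimum of U is P(-4) + Q(4) − 2 = -2496 − 1280 − 2 = -3778, attained at (-4, 4).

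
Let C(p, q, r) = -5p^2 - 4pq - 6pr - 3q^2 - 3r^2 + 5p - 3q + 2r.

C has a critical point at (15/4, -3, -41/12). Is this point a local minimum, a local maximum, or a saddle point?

The Hessian is constant: H = [[-10, -4, -6], [-4, -6, 0], [-6, 0, -6]].
Leading principal minors: Δ₁ = -10, Δ₂ = 44, Δ₃ = -48.
The minors alternate sign starting negative (−, +, −), so H is negative definite: a local maximum.

local maximum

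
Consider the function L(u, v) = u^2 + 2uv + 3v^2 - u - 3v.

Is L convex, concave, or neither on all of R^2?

convex

L is quadratic, so its Hessian is the constant matrix H = [[2, 2], [2, 6]].
det(H) = 8, tr(H) = 8.
det(H) > 0 and tr(H) > 0, so H is positive definite everywhere: convex.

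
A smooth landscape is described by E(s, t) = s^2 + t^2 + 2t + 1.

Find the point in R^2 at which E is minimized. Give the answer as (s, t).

(0, -1)

E(s,t) separates as P(s) + Q(t) + 1, so its minimum is min P + min Q + 1.
P'(s) = 2s vanishes at s ∈ {0}; Q'(t) = 2(t + 1) vanishes at t ∈ {-1}.
Local minima of P (where P''>0): P(0)=0. Local minima of Q: Q(-1)=-1.
So the global minimum of E is P(0) + Q(-1) + 1 = 0 − 1 + 1 = 0, attained at (0, -1).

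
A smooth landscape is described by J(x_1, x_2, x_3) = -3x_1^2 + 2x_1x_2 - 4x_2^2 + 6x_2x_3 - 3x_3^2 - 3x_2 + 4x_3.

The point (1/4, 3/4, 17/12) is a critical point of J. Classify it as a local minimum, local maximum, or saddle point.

The Hessian is constant: H = [[-6, 2, 0], [2, -8, 6], [0, 6, -6]].
Leading principal minors: Δ₁ = -6, Δ₂ = 44, Δ₃ = -48.
The minors alternate sign starting negative (−, +, −), so H is negative definite: a local maximum.

local maximum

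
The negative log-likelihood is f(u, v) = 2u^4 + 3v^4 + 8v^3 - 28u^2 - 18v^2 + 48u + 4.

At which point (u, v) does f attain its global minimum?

f(u,v) separates as P(u) + Q(v) + 4, so its minimum is min P + min Q + 4.
P'(u) = 8(u - 2)(u - 1)(u + 3) vanishes at u ∈ {-3, 1, 2}; Q'(v) = 12v(v - 1)(v + 3) vanishes at v ∈ {-3, 0, 1}.
Local minima of P (where P''>0): P(-3)=-234, P(2)=16. Local minima of Q: Q(-3)=-135, Q(1)=-7.
So the global minimum of f is P(-3) + Q(-3) + 4 = -234 − 135 + 4 = -365, attained at (-3, -3).

(-3, -3)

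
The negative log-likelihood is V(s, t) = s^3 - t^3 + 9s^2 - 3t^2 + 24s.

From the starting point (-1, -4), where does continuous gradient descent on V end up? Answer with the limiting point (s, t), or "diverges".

V is separable, so gradient descent decouples: s follows -∂V/∂s, t follows -∂V/∂t.
∂V/∂s = 3(s + 2)(s + 4); at s=-1 this is 9, so s decreases.
∂V/∂t = -3t(t + 2); at t=-4 this is -24, so t increases.
s converges to its nearest critical value -2 (a local min of the s-part); t converges to -2. The iterate converges to (-2, -2).

(-2, -2)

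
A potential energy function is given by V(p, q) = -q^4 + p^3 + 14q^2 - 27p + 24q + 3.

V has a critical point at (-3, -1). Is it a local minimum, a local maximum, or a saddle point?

The mixed partial ∂²V/∂p∂q is 0, so the Hessian at any point is diag(V_pp, V_qq) = diag(6p, 4(-3q^2 + 7)).
At (-3, -1): H = diag(-18, 16).
The eigenvalues have opposite signs, so H is indefinite: a saddle point.

saddle point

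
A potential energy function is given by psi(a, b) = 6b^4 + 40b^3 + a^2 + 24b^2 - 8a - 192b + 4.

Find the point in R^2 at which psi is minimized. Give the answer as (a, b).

(4, 1)

psi(a,b) separates as P(a) + Q(b) + 4, so its minimum is min P + min Q + 4.
P'(a) = 2a - 8 vanishes at a ∈ {4}; Q'(b) = 24(b - 1)(b + 2)(b + 4) vanishes at b ∈ {-4, -2, 1}.
Local minima of P (where P''>0): P(4)=-16. Local minima of Q: Q(-4)=128, Q(1)=-122.
So the global minimum of psi is P(4) + Q(1) + 4 = -16 − 122 + 4 = -134, attained at (4, 1).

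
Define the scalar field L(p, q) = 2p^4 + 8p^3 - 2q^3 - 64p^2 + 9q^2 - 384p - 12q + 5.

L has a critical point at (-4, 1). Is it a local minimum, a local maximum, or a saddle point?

local minimum

The mixed partial ∂²L/∂p∂q is 0, so the Hessian at any point is diag(L_pp, L_qq) = diag(8(3p^2 + 6p - 16), 6(-2q + 3)).
At (-4, 1): H = diag(64, 6).
Both eigenvalues are positive, so H is positive definite: a local minimum.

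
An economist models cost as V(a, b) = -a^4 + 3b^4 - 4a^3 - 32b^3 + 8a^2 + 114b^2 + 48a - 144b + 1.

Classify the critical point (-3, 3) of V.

local maximum

The mixed partial ∂²V/∂a∂b is 0, so the Hessian at any point is diag(V_aa, V_bb) = diag(4(-3a^2 - 6a + 4), 12(3b^2 - 16b + 19)).
At (-3, 3): H = diag(-20, -24).
Both eigenvalues are negative, so H is negative definite: a local maximum.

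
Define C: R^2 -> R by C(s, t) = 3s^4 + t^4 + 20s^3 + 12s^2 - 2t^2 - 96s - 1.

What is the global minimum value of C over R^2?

C(s,t) separates as P(s) + Q(t) − 1, so its minimum is min P + min Q − 1.
P'(s) = 12(s - 1)(s + 2)(s + 4) vanishes at s ∈ {-4, -2, 1}; Q'(t) = 4t(t - 1)(t + 1) vanishes at t ∈ {-1, 0, 1}.
Local minima of P (where P''>0): P(-4)=64, P(1)=-61. Local minima of Q: Q(-1)=-1, Q(1)=-1.
So the global minimum of C is P(1) + Q(-1) − 1 = -61 − 1 − 1 = -63, attained at (1, -1).

-63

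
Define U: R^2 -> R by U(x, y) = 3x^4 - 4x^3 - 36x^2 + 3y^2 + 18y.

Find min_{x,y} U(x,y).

U(x,y) separates as P(x) + Q(y), so its minimum is min P + min Q.
P'(x) = 12x(x - 3)(x + 2) vanishes at x ∈ {-2, 0, 3}; Q'(y) = 6y + 18 vanishes at y ∈ {-3}.
Local minima of P (where P''>0): P(-2)=-64, P(3)=-189. Local minima of Q: Q(-3)=-27.
So the global minimum of U is P(3) + Q(-3) = -189 − 27 = -216, attained at (3, -3).

-216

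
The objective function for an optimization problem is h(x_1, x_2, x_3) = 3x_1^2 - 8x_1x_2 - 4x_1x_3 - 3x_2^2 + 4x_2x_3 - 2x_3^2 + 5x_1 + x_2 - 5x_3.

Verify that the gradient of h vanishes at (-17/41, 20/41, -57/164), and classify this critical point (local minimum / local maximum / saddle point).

∇h = (6x_1 - 8x_2 - 4x_3 + 5, -8x_1 - 6x_2 + 4x_3 + 1, -4x_1 + 4x_2 - 4x_3 - 5); substituting (-17/41, 20/41, -57/164) gives ∇h = (0, 0, 0), so (-17/41, 20/41, -57/164) is indeed a critical point.
The Hessian is constant: H = [[6, -8, -4], [-8, -6, 4], [-4, 4, -4]].
Leading principal minors: Δ₁ = 6, Δ₂ = -100, Δ₃ = 656.
The minors fit neither the all-positive nor the alternating-sign pattern, so H is indefinite: a saddle point.

saddle point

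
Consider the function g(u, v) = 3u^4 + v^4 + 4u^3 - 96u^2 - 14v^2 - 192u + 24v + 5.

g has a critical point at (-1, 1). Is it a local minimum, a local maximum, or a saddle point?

The mixed partial ∂²g/∂u∂v is 0, so the Hessian at any point is diag(g_uu, g_vv) = diag(12(3u^2 + 2u - 16), 4(3v^2 - 7)).
At (-1, 1): H = diag(-180, -16).
Both eigenvalues are negative, so H is negative definite: a local maximum.

local maximum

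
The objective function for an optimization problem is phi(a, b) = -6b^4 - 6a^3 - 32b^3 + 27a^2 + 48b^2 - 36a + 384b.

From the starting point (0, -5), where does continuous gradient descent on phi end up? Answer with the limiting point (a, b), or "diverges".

phi is separable, so gradient descent decouples: a follows -∂phi/∂a, b follows -∂phi/∂b.
∂phi/∂a = -18(a - 2)(a - 1); at a=0 this is -36, so a increases.
∂phi/∂b = -24(b - 2)(b + 2)(b + 4); at b=-5 this is 504, so b decreases.
The b-coordinate has no critical point in that direction and runs off to infinity.

diverges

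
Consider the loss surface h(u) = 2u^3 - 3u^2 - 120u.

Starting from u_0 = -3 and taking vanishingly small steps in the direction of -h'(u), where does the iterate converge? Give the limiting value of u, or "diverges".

5

h'(u) = 6(u - 5)(u + 4), so h'(-3) = -48.
Gradient descent moves in the -h' direction, i.e. u is increasing.
The nearest critical point in that direction is u = 5, where h'' = 54 > 0 (a local minimum). The iterate converges there.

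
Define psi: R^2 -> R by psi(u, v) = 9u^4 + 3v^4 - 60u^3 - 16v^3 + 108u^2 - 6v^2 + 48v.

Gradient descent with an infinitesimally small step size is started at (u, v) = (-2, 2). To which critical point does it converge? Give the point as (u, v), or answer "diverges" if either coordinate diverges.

psi is separable, so gradient descent decouples: u follows -∂psi/∂u, v follows -∂psi/∂v.
∂psi/∂u = 36u(u - 3)(u - 2); at u=-2 this is -1440, so u increases.
∂psi/∂v = 12(v - 4)(v - 1)(v + 1); at v=2 this is -72, so v increases.
u converges to its nearest critical value 0 (a local min of the u-part); v converges to 4. The iterate converges to (0, 4).

(0, 4)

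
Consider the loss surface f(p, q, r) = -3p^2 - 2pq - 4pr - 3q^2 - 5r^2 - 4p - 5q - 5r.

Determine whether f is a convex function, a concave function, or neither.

concave

f is quadratic, so its Hessian is the constant matrix H = [[-6, -2, -4], [-2, -6, 0], [-4, 0, -10]].
Leading principal minors: -6, 32, -224.
Signs alternate −, +, − ⇒ H ≺ 0 ⇒ concave.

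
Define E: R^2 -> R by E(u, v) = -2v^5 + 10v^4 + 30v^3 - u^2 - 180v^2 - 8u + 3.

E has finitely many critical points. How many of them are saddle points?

E separates as a function of u plus a function of v, so ∇E=0 decouples.
∂E/∂u = -2(u + 4) = 0 at u ∈ {-4}; ∂E/∂v = -10v(v - 4)(v - 3)(v + 3) = 0 at v ∈ {-3, 0, 3, 4}.
The Hessian is diagonal: diag(E_uu, E_vv). Second derivatives: E_uu(-4)=-2; E_vv(-3)=1260, E_vv(0)=-360, E_vv(3)=180, E_vv(4)=-280.
Saddle points occur where the two diagonal entries have opposite signs: (-4, -3), (-4, 3). Count: 2.

2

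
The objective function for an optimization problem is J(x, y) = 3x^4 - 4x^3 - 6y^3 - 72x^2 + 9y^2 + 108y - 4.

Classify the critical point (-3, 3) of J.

saddle point

The mixed partial ∂²J/∂x∂y is 0, so the Hessian at any point is diag(J_xx, J_yy) = diag(12(3x^2 - 2x - 12), 18(-2y + 1)).
At (-3, 3): H = diag(252, -90).
The eigenvalues have opposite signs, so H is indefinite: a saddle point.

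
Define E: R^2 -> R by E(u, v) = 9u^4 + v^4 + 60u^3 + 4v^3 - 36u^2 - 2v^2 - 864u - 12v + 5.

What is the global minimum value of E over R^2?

-1252

E(u,v) separates as P(u) + Q(v) + 5, so its minimum is min P + min Q + 5.
P'(u) = 36(u - 2)(u + 3)(u + 4) vanishes at u ∈ {-4, -3, 2}; Q'(v) = 4(v - 1)(v + 1)(v + 3) vanishes at v ∈ {-3, -1, 1}.
Local minima of P (where P''>0): P(-4)=1344, P(2)=-1248. Local minima of Q: Q(-3)=-9, Q(1)=-9.
So the global minimum of E is P(2) + Q(-3) + 5 = -1248 − 9 + 5 = -1252, attained at (2, -3).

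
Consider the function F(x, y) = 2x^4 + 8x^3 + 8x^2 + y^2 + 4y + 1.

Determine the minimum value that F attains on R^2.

F(x,y) separates as P(x) + Q(y) + 1, so its minimum is min P + min Q + 1.
P'(x) = 8x(x + 1)(x + 2) vanishes at x ∈ {-2, -1, 0}; Q'(y) = 2y + 4 vanishes at y ∈ {-2}.
Local minima of P (where P''>0): P(-2)=0, P(0)=0. Local minima of Q: Q(-2)=-4.
So the global minimum of F is P(-2) + Q(-2) + 1 = 0 − 4 + 1 = -3, attained at (-2, -2).

-3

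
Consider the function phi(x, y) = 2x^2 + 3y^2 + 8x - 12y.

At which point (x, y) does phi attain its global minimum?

phi(x,y) separates as P(x) + Q(y), so its minimum is min P + min Q.
P'(x) = 4x + 8 vanishes at x ∈ {-2}; Q'(y) = 6y - 12 vanishes at y ∈ {2}.
Local minima of P (where P''>0): P(-2)=-8. Local minima of Q: Q(2)=-12.
So the global minimum of phi is P(-2) + Q(2) = -8 − 12 = -20, attained at (-2, 2).

(-2, 2)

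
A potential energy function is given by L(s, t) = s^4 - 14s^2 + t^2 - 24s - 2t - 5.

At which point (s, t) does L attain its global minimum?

L(s,t) separates as P(s) + Q(t) − 5, so its minimum is min P + min Q − 5.
P'(s) = 4(s - 3)(s + 1)(s + 2) vanishes at s ∈ {-2, -1, 3}; Q'(t) = 2(t - 1) vanishes at t ∈ {1}.
Local minima of P (where P''>0): P(-2)=8, P(3)=-117. Local minima of Q: Q(1)=-1.
So the global minimum of L is P(3) + Q(1) − 5 = -117 − 1 − 5 = -123, attained at (3, 1).

(3, 1)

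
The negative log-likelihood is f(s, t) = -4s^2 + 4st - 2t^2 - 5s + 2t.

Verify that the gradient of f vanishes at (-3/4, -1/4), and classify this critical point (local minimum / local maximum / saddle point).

∇f = (-8s + 4t - 5, 4s - 4t + 2); substituting (-3/4, -1/4) gives ∇f = (0, 0), so (-3/4, -1/4) is indeed a critical point.
The Hessian of f is constant: H = [[-8, 4], [4, -4]].
det(H) = (-8)·(-4) − 4² = 16.
det(H) > 0 and tr(H) = -12 < 0, so H is negative definite and the point is a local maximum.

local maximum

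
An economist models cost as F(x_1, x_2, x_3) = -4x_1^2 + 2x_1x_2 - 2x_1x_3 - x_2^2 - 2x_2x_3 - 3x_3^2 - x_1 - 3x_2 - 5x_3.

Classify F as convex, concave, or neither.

F is quadratic, so its Hessian is the constant matrix H = [[-8, 2, -2], [2, -2, -2], [-2, -2, -6]].
Leading principal minors: -8, 12, -16.
Signs alternate −, +, − ⇒ H ≺ 0 ⇒ concave.

concave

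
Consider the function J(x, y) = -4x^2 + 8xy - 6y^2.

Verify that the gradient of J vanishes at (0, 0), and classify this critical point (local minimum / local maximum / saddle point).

∇J = (-8x + 8y, 8x - 12y); substituting (0, 0) gives ∇J = (0, 0), so (0, 0) is indeed a critical point.
The Hessian of J is constant: H = [[-8, 8], [8, -12]].
det(H) = (-8)·(-12) − 8² = 32.
det(H) > 0 and tr(H) = -20 < 0, so H is negative definite and the point is a local maximum.

local maximum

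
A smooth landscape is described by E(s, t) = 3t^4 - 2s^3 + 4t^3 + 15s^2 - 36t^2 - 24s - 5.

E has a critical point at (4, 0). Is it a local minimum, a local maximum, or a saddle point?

The mixed partial ∂²E/∂s∂t is 0, so the Hessian at any point is diag(E_ss, E_tt) = diag(6(-2s + 5), 12(3t^2 + 2t - 6)).
At (4, 0): H = diag(-18, -72).
Both eigenvalues are negative, so H is negative definite: a local maximum.

local maximum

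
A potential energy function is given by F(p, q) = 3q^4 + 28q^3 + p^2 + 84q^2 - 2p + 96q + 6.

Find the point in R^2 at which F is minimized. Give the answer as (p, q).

F(p,q) separates as A(p) + B(q) + 6, so its minimum is min A + min B + 6.
A'(p) = 2p - 2 vanishes at p ∈ {1}; B'(q) = 12(q + 1)(q + 2)(q + 4) vanishes at q ∈ {-4, -2, -1}.
Local minima of A (where A''>0): A(1)=-1. Local minima of B: B(-4)=-64, B(-1)=-37.
So the global minimum of F is A(1) + B(-4) + 6 = -1 − 64 + 6 = -59, attained at (1, -4).

(1, -4)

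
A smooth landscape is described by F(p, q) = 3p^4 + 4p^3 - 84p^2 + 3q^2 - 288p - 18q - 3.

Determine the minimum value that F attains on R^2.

F(p,q) separates as A(p) + B(q) − 3, so its minimum is min A + min B − 3.
A'(p) = 12(p - 4)(p + 2)(p + 3) vanishes at p ∈ {-3, -2, 4}; B'(q) = 6q - 18 vanishes at q ∈ {3}.
Local minima of A (where A''>0): A(-3)=243, A(4)=-1472. Local minima of B: B(3)=-27.
So the global minimum of F is A(4) + B(3) − 3 = -1472 − 27 − 3 = -1502, attained at (4, 3).

-1502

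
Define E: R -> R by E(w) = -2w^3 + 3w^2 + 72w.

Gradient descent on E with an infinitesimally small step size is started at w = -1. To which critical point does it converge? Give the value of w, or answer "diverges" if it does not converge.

E'(w) = -6(w - 4)(w + 3), so E'(-1) = 60.
Gradient descent moves in the -E' direction, i.e. w is decreasing.
The nearest critical point in that direction is w = -3, where E'' = 42 > 0 (a local minimum). The iterate converges there.

-3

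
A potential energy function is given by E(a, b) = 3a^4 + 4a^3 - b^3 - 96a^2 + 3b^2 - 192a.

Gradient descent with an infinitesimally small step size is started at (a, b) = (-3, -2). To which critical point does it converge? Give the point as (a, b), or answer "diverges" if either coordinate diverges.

E is separable, so gradient descent decouples: a follows -∂E/∂a, b follows -∂E/∂b.
∂E/∂a = 12(a - 4)(a + 1)(a + 4); at a=-3 this is 168, so a decreases.
∂E/∂b = -3b(b - 2); at b=-2 this is -24, so b increases.
a converges to its nearest critical value -4 (a local min of the a-part); b converges to 0. The iterate converges to (-4, 0).

(-4, 0)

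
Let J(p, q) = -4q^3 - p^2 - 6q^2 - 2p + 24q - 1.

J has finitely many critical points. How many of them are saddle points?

1

J separates as a function of p plus a function of q, so ∇J=0 decouples.
∂J/∂p = -2(p + 1) = 0 at p ∈ {-1}; ∂J/∂q = -12(q - 1)(q + 2) = 0 at q ∈ {-2, 1}.
The Hessian is diagonal: diag(J_pp, J_qq). Second derivatives: J_pp(-1)=-2; J_qq(-2)=36, J_qq(1)=-36.
Saddle points occur where the two diagonal entries have opposite signs: (-1, -2). Count: 1.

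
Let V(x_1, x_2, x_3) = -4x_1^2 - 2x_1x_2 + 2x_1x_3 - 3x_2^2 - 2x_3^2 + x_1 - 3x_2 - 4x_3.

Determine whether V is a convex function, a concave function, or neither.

V is quadratic, so its Hessian is the constant matrix H = [[-8, -2, 2], [-2, -6, 0], [2, 0, -4]].
Leading principal minors: -8, 44, -152.
Signs alternate −, +, − ⇒ H ≺ 0 ⇒ concave.

concave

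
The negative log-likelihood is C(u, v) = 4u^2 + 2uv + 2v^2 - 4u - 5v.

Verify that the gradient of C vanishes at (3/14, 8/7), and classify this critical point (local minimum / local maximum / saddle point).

∇C = (8u + 2v - 4, 2u + 4v - 5); substituting (3/14, 8/7) gives ∇C = (0, 0), so (3/14, 8/7) is indeed a critical point.
The Hessian of C is constant: H = [[8, 2], [2, 4]].
det(H) = 8·4 − 2² = 28.
det(H) > 0 and tr(H) = 12 > 0, so H is positive definite and the point is a local minimum.

local minimum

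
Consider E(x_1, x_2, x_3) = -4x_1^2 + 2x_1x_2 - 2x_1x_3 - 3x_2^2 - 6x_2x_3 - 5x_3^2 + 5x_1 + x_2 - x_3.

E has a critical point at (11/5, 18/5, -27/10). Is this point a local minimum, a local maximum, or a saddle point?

local maximum

The Hessian is constant: H = [[-8, 2, -2], [2, -6, -6], [-2, -6, -10]].
Leading principal minors: Δ₁ = -8, Δ₂ = 44, Δ₃ = -80.
The minors alternate sign starting negative (−, +, −), so H is negative definite: a local maximum.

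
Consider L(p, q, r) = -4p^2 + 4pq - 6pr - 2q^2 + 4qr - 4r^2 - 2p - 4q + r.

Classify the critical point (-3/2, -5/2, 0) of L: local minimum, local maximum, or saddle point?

local maximum

The Hessian is constant: H = [[-8, 4, -6], [4, -4, 4], [-6, 4, -8]].
Leading principal minors: Δ₁ = -8, Δ₂ = 16, Δ₃ = -48.
The minors alternate sign starting negative (−, +, −), so H is negative definite: a local maximum.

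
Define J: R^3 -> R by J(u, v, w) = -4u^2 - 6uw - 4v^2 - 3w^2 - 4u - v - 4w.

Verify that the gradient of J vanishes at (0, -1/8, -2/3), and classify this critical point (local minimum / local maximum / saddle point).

local maximum

∇J = (-8u - 6w - 4, -8v - 1, -6u - 6w - 4); substituting (0, -1/8, -2/3) gives ∇J = (0, 0, 0), so (0, -1/8, -2/3) is indeed a critical point.
The Hessian is constant: H = [[-8, 0, -6], [0, -8, 0], [-6, 0, -6]].
Leading principal minors: Δ₁ = -8, Δ₂ = 64, Δ₃ = -96.
The minors alternate sign starting negative (−, +, −), so H is negative definite: a local maximum.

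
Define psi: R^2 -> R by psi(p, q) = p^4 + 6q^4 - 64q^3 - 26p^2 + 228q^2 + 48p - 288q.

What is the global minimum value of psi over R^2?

psi(p,q) separates as A(p) + B(q), so its minimum is min A + min B.
A'(p) = 4(p - 3)(p - 1)(p + 4) vanishes at p ∈ {-4, 1, 3}; B'(q) = 24(q - 4)(q - 3)(q - 1) vanishes at q ∈ {1, 3, 4}.
Local minima of A (where A''>0): A(-4)=-352, A(3)=-9. Local minima of B: B(1)=-118, B(4)=-64.
So the global minimum of psi is A(-4) + B(1) = -352 − 118 = -470, attained at (-4, 1).

-470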